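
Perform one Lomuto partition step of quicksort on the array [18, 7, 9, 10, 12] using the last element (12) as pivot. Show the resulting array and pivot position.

Lomuto partition with pivot = 12:

Initial array: [18, 7, 9, 10, 12]

arr[0]=18 > 12: no swap
arr[1]=7 <= 12: swap with position 0, array becomes [7, 18, 9, 10, 12]
arr[2]=9 <= 12: swap with position 1, array becomes [7, 9, 18, 10, 12]
arr[3]=10 <= 12: swap with position 2, array becomes [7, 9, 10, 18, 12]

Place pivot at position 3: [7, 9, 10, 12, 18]
Pivot position: 3

After partitioning with pivot 12, the array becomes [7, 9, 10, 12, 18]. The pivot is placed at index 3. All elements to the left of the pivot are <= 12, and all elements to the right are > 12.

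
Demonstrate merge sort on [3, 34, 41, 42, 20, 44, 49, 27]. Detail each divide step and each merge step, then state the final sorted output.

Merge sort trace:

Split: [3, 34, 41, 42, 20, 44, 49, 27] -> [3, 34, 41, 42] and [20, 44, 49, 27]
  Split: [3, 34, 41, 42] -> [3, 34] and [41, 42]
    Split: [3, 34] -> [3] and [34]
    Merge: [3] + [34] -> [3, 34]
    Split: [41, 42] -> [41] and [42]
    Merge: [41] + [42] -> [41, 42]
  Merge: [3, 34] + [41, 42] -> [3, 34, 41, 42]
  Split: [20, 44, 49, 27] -> [20, 44] and [49, 27]
    Split: [20, 44] -> [20] and [44]
    Merge: [20] + [44] -> [20, 44]
    Split: [49, 27] -> [49] and [27]
    Merge: [49] + [27] -> [27, 49]
  Merge: [20, 44] + [27, 49] -> [20, 27, 44, 49]
Merge: [3, 34, 41, 42] + [20, 27, 44, 49] -> [3, 20, 27, 34, 41, 42, 44, 49]

Final sorted array: [3, 20, 27, 34, 41, 42, 44, 49]

The merge sort proceeds by recursively splitting the array and merging sorted halves.
After all merges, the sorted array is [3, 20, 27, 34, 41, 42, 44, 49].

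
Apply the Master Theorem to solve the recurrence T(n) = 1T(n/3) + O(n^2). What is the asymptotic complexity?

Master Theorem for T(n) = 1T(n/3) + O(n^2):

a = 1, b = 3, c = 2
log_b(a) = log_3(1) = 0.0000

Case 3: c = 2 > log_3(1) = 0.0000
T(n) = O(n^2) = O(n^2)

For T(n) = 1T(n/3) + O(n^2): log_3(1) = 0.0000. This is Case 3 of the Master Theorem (c > log_b(a), work dominated by root), giving O(n^2).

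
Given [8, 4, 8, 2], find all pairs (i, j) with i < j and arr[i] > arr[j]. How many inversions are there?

Finding inversions in [8, 4, 8, 2]:

(0, 1): arr[0]=8 > arr[1]=4
(0, 3): arr[0]=8 > arr[3]=2
(1, 3): arr[1]=4 > arr[3]=2
(2, 3): arr[2]=8 > arr[3]=2

Total inversions: 4

The array has 4 inversion(s): (0,1), (0,3), (1,3), (2,3). Each pair (i,j) satisfies i < j and arr[i] > arr[j].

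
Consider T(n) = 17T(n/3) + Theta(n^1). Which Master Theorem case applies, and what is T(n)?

Master Theorem for T(n) = 17T(n/3) + O(n^1):

a = 17, b = 3, c = 1
log_b(a) = log_3(17) = 2.5789

Case 1: c = 1 < log_3(17) = 2.5789
T(n) = O(n^(log_3 17))

For T(n) = 17T(n/3) + O(n^1): log_3(17) = 2.5789. This is Case 1 of the Master Theorem (c < log_b(a), work dominated by leaves), giving O(n^(log_3 17)).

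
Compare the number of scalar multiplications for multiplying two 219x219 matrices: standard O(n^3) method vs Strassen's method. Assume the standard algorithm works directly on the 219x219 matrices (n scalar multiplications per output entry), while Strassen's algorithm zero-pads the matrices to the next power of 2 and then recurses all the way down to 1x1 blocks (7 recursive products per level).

Matrix multiplication for 219x219 matrices:

Strassen's algorithm requires power-of-2 dimensions. Pad 219x219 to 256x256 (next power of 2).

Standard algorithm: 219^3 = 10503459 multiplications
Strassen's algorithm: 7^(log2(256)) = 7^8 = 5764801 multiplications
Savings: 10503459 - 5764801 = 4738658 multiplications

Standard: 10503459 multiplications (219^3). Strassen: 5764801 multiplications (7^8, after padding to 256x256). Strassen reduces 8 recursive multiplications to 7 at each level.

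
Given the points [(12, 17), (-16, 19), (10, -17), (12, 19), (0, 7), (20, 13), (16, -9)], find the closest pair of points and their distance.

Computing all pairwise distances among 7 points:

d((12, 17), (-16, 19)) = 28.0713
d((12, 17), (10, -17)) = 34.0588
d((12, 17), (12, 19)) = 2.0 <-- minimum
d((12, 17), (0, 7)) = 15.6205
d((12, 17), (20, 13)) = 8.9443
d((12, 17), (16, -9)) = 26.3059
d((-16, 19), (10, -17)) = 44.4072
d((-16, 19), (12, 19)) = 28.0
d((-16, 19), (0, 7)) = 20.0
d((-16, 19), (20, 13)) = 36.4966
d((-16, 19), (16, -9)) = 42.5206
d((10, -17), (12, 19)) = 36.0555
d((10, -17), (0, 7)) = 26.0
d((10, -17), (20, 13)) = 31.6228
d((10, -17), (16, -9)) = 10.0
d((12, 19), (0, 7)) = 16.9706
d((12, 19), (20, 13)) = 10.0
d((12, 19), (16, -9)) = 28.2843
d((0, 7), (20, 13)) = 20.8806
d((0, 7), (16, -9)) = 22.6274
d((20, 13), (16, -9)) = 22.3607

Closest pair: (12, 17) and (12, 19) with distance 2.0

The closest pair is (12, 17) and (12, 19) with Euclidean distance 2.0. For 7 points, brute-force pairwise comparison is shown above. For large n, the divide-and-conquer algorithm (sort by x, recurse on halves, check the dividing strip) achieves O(n log n).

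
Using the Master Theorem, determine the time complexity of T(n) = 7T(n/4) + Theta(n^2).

Master Theorem for T(n) = 7T(n/4) + O(n^2):

a = 7, b = 4, c = 2
log_b(a) = log_4(7) = 1.4037

Case 3: c = 2 > log_4(7) = 1.4037
T(n) = O(n^2) = O(n^2)

For T(n) = 7T(n/4) + O(n^2): log_4(7) = 1.4037. This is Case 3 of the Master Theorem (c > log_b(a), work dominated by root), giving O(n^2).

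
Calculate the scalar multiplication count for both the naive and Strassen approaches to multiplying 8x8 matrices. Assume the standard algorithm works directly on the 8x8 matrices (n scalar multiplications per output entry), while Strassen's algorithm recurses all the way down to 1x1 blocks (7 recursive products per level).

Matrix multiplication for 8x8 matrices:

Standard algorithm: 8^3 = 512 multiplications
Strassen's algorithm: 7^(log2(8)) = 7^3 = 343 multiplications
Savings: 512 - 343 = 169 multiplications

Standard: 512 multiplications (8^3). Strassen: 343 multiplications (7^3). Strassen reduces 8 recursive multiplications to 7 at each level.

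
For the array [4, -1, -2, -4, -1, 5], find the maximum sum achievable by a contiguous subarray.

Using Kadane's algorithm on [4, -1, -2, -4, -1, 5]:

Scanning through the array:
Position 1 (value -1): max_ending_here = 3, max_so_far = 4
Position 2 (value -2): max_ending_here = 1, max_so_far = 4
Position 3 (value -4): max_ending_here = -3, max_so_far = 4
Position 4 (value -1): max_ending_here = -1, max_so_far = 4
Position 5 (value 5): max_ending_here = 5, max_so_far = 5

Maximum subarray: [5]
Maximum sum: 5

The maximum subarray is [5] with sum 5. This subarray runs from index 5 to index 5.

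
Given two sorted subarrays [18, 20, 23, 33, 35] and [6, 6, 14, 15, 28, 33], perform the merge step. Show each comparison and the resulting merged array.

Merging process:

Compare 18 vs 6: take 6 from right. Merged: [6]
Compare 18 vs 6: take 6 from right. Merged: [6, 6]
Compare 18 vs 14: take 14 from right. Merged: [6, 6, 14]
Compare 18 vs 15: take 15 from right. Merged: [6, 6, 14, 15]
Compare 18 vs 28: take 18 from left. Merged: [6, 6, 14, 15, 18]
Compare 20 vs 28: take 20 from left. Merged: [6, 6, 14, 15, 18, 20]
Compare 23 vs 28: take 23 from left. Merged: [6, 6, 14, 15, 18, 20, 23]
Compare 33 vs 28: take 28 from right. Merged: [6, 6, 14, 15, 18, 20, 23, 28]
Compare 33 vs 33: take 33 from left. Merged: [6, 6, 14, 15, 18, 20, 23, 28, 33]
Compare 35 vs 33: take 33 from right. Merged: [6, 6, 14, 15, 18, 20, 23, 28, 33, 33]
Append remaining from left: [35]. Merged: [6, 6, 14, 15, 18, 20, 23, 28, 33, 33, 35]

Final merged array: [6, 6, 14, 15, 18, 20, 23, 28, 33, 33, 35]
Total comparisons: 10

The merged array is [6, 6, 14, 15, 18, 20, 23, 28, 33, 33, 35], requiring 10 comparisons. The merge step runs in O(n) time where n is the total number of elements.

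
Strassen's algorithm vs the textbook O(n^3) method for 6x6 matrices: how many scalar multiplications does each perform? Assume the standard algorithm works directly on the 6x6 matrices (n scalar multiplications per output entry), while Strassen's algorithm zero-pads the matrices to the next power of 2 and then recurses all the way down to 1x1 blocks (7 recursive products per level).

Matrix multiplication for 6x6 matrices:

Strassen's algorithm requires power-of-2 dimensions. Pad 6x6 to 8x8 (next power of 2).

Standard algorithm: 6^3 = 216 multiplications
Strassen's algorithm: 7^(log2(8)) = 7^3 = 343 multiplications
Difference: 216 - 343 = -127 (Strassen uses MORE here due to padding overhead — for small or just-over-power-of-2 n, padding can outweigh the per-level savings)

Standard: 216 multiplications (6^3). Strassen: 343 multiplications (7^3, after padding to 8x8). Strassen reduces 8 recursive multiplications to 7 at each level.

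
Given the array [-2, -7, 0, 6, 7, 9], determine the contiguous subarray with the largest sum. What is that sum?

Using Kadane's algorithm on [-2, -7, 0, 6, 7, 9]:

Scanning through the array:
Position 1 (value -7): max_ending_here = -7, max_so_far = -2
Position 2 (value 0): max_ending_here = 0, max_so_far = 0
Position 3 (value 6): max_ending_here = 6, max_so_far = 6
Position 4 (value 7): max_ending_here = 13, max_so_far = 13
Position 5 (value 9): max_ending_here = 22, max_so_far = 22

Maximum subarray: [0, 6, 7, 9]
Maximum sum: 22

The maximum subarray is [0, 6, 7, 9] with sum 22. This subarray runs from index 2 to index 5.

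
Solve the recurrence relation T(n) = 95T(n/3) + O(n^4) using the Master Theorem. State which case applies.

Master Theorem for T(n) = 95T(n/3) + O(n^4):

a = 95, b = 3, c = 4
log_b(a) = log_3(95) = 4.1451

Case 1: c = 4 < log_3(95) = 4.1451
T(n) = O(n^(log_3 95))

For T(n) = 95T(n/3) + O(n^4): log_3(95) = 4.1451. This is Case 1 of the Master Theorem (c < log_b(a), work dominated by leaves), giving O(n^(log_3 95)).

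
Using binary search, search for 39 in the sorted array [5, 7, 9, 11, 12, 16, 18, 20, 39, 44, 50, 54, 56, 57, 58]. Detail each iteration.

Binary search for 39 in [5, 7, 9, 11, 12, 16, 18, 20, 39, 44, 50, 54, 56, 57, 58]:

lo=0, hi=14, mid=7, arr[mid]=20 -> 20 < 39, search right half
lo=8, hi=14, mid=11, arr[mid]=54 -> 54 > 39, search left half
lo=8, hi=10, mid=9, arr[mid]=44 -> 44 > 39, search left half
lo=8, hi=8, mid=8, arr[mid]=39 -> Found target at index 8!

Binary search finds 39 at index 8 after 4 comparisons. The search repeatedly halves the search space by comparing with the middle element.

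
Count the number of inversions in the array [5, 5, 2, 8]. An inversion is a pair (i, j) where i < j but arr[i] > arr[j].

Finding inversions in [5, 5, 2, 8]:

(0, 2): arr[0]=5 > arr[2]=2
(1, 2): arr[1]=5 > arr[2]=2

Total inversions: 2

The array has 2 inversion(s): (0,2), (1,2). Each pair (i,j) satisfies i < j and arr[i] > arr[j].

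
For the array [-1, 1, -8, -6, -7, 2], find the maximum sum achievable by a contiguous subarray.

Using Kadane's algorithm on [-1, 1, -8, -6, -7, 2]:

Scanning through the array:
Position 1 (value 1): max_ending_here = 1, max_so_far = 1
Position 2 (value -8): max_ending_here = -7, max_so_far = 1
Position 3 (value -6): max_ending_here = -6, max_so_far = 1
Position 4 (value -7): max_ending_here = -7, max_so_far = 1
Position 5 (value 2): max_ending_here = 2, max_so_far = 2

Maximum subarray: [2]
Maximum sum: 2

The maximum subarray is [2] with sum 2. This subarray runs from index 5 to index 5.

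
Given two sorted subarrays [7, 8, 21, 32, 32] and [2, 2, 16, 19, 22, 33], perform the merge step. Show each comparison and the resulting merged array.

Merging process:

Compare 7 vs 2: take 2 from right. Merged: [2]
Compare 7 vs 2: take 2 from right. Merged: [2, 2]
Compare 7 vs 16: take 7 from left. Merged: [2, 2, 7]
Compare 8 vs 16: take 8 from left. Merged: [2, 2, 7, 8]
Compare 21 vs 16: take 16 from right. Merged: [2, 2, 7, 8, 16]
Compare 21 vs 19: take 19 from right. Merged: [2, 2, 7, 8, 16, 19]
Compare 21 vs 22: take 21 from left. Merged: [2, 2, 7, 8, 16, 19, 21]
Compare 32 vs 22: take 22 from right. Merged: [2, 2, 7, 8, 16, 19, 21, 22]
Compare 32 vs 33: take 32 from left. Merged: [2, 2, 7, 8, 16, 19, 21, 22, 32]
Compare 32 vs 33: take 32 from left. Merged: [2, 2, 7, 8, 16, 19, 21, 22, 32, 32]
Append remaining from right: [33]. Merged: [2, 2, 7, 8, 16, 19, 21, 22, 32, 32, 33]

Final merged array: [2, 2, 7, 8, 16, 19, 21, 22, 32, 32, 33]
Total comparisons: 10

The merged array is [2, 2, 7, 8, 16, 19, 21, 22, 32, 32, 33], requiring 10 comparisons. The merge step runs in O(n) time where n is the total number of elements.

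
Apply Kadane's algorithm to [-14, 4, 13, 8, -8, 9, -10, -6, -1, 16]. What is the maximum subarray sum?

Using Kadane's algorithm on [-14, 4, 13, 8, -8, 9, -10, -6, -1, 16]:

Scanning through the array:
Position 1 (value 4): max_ending_here = 4, max_so_far = 4
Position 2 (value 13): max_ending_here = 17, max_so_far = 17
Position 3 (value 8): max_ending_here = 25, max_so_far = 25
Position 4 (value -8): max_ending_here = 17, max_so_far = 25
Position 5 (value 9): max_ending_here = 26, max_so_far = 26
Position 6 (value -10): max_ending_here = 16, max_so_far = 26
Position 7 (value -6): max_ending_here = 10, max_so_far = 26
Position 8 (value -1): max_ending_here = 9, max_so_far = 26
Position 9 (value 16): max_ending_here = 25, max_so_far = 26

Maximum subarray: [4, 13, 8, -8, 9]
Maximum sum: 26

The maximum subarray is [4, 13, 8, -8, 9] with sum 26. This subarray runs from index 1 to index 5.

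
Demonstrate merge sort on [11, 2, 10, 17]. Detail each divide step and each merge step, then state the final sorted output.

Merge sort trace:

Split: [11, 2, 10, 17] -> [11, 2] and [10, 17]
  Split: [11, 2] -> [11] and [2]
  Merge: [11] + [2] -> [2, 11]
  Split: [10, 17] -> [10] and [17]
  Merge: [10] + [17] -> [10, 17]
Merge: [2, 11] + [10, 17] -> [2, 10, 11, 17]

Final sorted array: [2, 10, 11, 17]

The merge sort proceeds by recursively splitting the array and merging sorted halves.
After all merges, the sorted array is [2, 10, 11, 17].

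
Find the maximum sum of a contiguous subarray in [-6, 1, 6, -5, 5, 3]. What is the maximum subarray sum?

Using Kadane's algorithm on [-6, 1, 6, -5, 5, 3]:

Scanning through the array:
Position 1 (value 1): max_ending_here = 1, max_so_far = 1
Position 2 (value 6): max_ending_here = 7, max_so_far = 7
Position 3 (value -5): max_ending_here = 2, max_so_far = 7
Position 4 (value 5): max_ending_here = 7, max_so_far = 7
Position 5 (value 3): max_ending_here = 10, max_so_far = 10

Maximum subarray: [1, 6, -5, 5, 3]
Maximum sum: 10

The maximum subarray is [1, 6, -5, 5, 3] with sum 10. This subarray runs from index 1 to index 5.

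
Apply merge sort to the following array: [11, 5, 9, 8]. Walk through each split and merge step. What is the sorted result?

Merge sort trace:

Split: [11, 5, 9, 8] -> [11, 5] and [9, 8]
  Split: [11, 5] -> [11] and [5]
  Merge: [11] + [5] -> [5, 11]
  Split: [9, 8] -> [9] and [8]
  Merge: [9] + [8] -> [8, 9]
Merge: [5, 11] + [8, 9] -> [5, 8, 9, 11]

Final sorted array: [5, 8, 9, 11]

The merge sort proceeds by recursively splitting the array and merging sorted halves.
After all merges, the sorted array is [5, 8, 9, 11].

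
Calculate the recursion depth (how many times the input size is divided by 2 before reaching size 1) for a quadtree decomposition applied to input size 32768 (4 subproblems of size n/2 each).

For divide and conquer with division factor 2:

Problem sizes at each level:
Level 0: 32768
Level 1: 16384
Level 2: 8192
Level 3: 4096
Level 4: 2048
Level 5: 1024
Level 6: 512
Level 7: 256
Level 8: 128
Level 9: 64
Level 10: 32
Level 11: 16
Level 12: 8
Level 13: 4
Level 14: 2
Level 15: 1

The root is level 0 and the size-1 base case is level 15 (the tree spans levels 0 through 15, i.e. 16 levels counting the root), so the depth is the number of divisions: log_2(32768) = 15

The recursion tree depth is log_2(32768) = 15. At each level, the problem size is divided by 2, so it takes 15 divisions to reduce to a base case of size 1. The algorithm makes 4 recursive calls at each level.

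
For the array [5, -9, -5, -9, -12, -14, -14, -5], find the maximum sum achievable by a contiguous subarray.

Using Kadane's algorithm on [5, -9, -5, -9, -12, -14, -14, -5]:

Scanning through the array:
Position 1 (value -9): max_ending_here = -4, max_so_far = 5
Position 2 (value -5): max_ending_here = -5, max_so_far = 5
Position 3 (value -9): max_ending_here = -9, max_so_far = 5
Position 4 (value -12): max_ending_here = -12, max_so_far = 5
Position 5 (value -14): max_ending_here = -14, max_so_far = 5
Position 6 (value -14): max_ending_here = -14, max_so_far = 5
Position 7 (value -5): max_ending_here = -5, max_so_far = 5

Maximum subarray: [5]
Maximum sum: 5

The maximum subarray is [5] with sum 5. This subarray runs from index 0 to index 0.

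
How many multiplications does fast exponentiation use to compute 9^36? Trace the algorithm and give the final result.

Computing 9^36 by squaring (build up from 9^1; each line after the first costs one multiplication):

9^1 = 9
9^2 = (9^1)^2 = 9^2 = 81
9^4 = (9^2)^2 = 81^2 = 6561
9^8 = (9^4)^2 = 6561^2 = 43046721
9^9 = 9 * 9^8 = 9 * 43046721 = 387420489
9^18 = (9^9)^2 = 387420489^2 = 150094635296999121
9^36 = (9^18)^2 = 150094635296999121^2 = 22528399544939174411840147874772641

Result: 22528399544939174411840147874772641
Multiplications needed: 6 (6 lines after 9^1)

9^36 = 22528399544939174411840147874772641. Using exponentiation by squaring, this requires 6 multiplications. The key idea: if the exponent is even, square the half-power; if odd, multiply by the base once.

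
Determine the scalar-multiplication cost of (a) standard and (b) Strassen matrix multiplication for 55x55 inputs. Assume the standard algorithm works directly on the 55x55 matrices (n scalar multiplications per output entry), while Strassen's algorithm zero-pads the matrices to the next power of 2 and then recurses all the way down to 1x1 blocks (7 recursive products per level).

Matrix multiplication for 55x55 matrices:

Strassen's algorithm requires power-of-2 dimensions. Pad 55x55 to 64x64 (next power of 2).

Standard algorithm: 55^3 = 166375 multiplications
Strassen's algorithm: 7^(log2(64)) = 7^6 = 117649 multiplications
Savings: 166375 - 117649 = 48726 multiplications

Standard: 166375 multiplications (55^3). Strassen: 117649 multiplications (7^6, after padding to 64x64). Strassen reduces 8 recursive multiplications to 7 at each level.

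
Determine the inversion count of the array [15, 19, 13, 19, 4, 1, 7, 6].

Finding inversions in [15, 19, 13, 19, 4, 1, 7, 6]:

(0, 2): arr[0]=15 > arr[2]=13
(0, 4): arr[0]=15 > arr[4]=4
(0, 5): arr[0]=15 > arr[5]=1
(0, 6): arr[0]=15 > arr[6]=7
(0, 7): arr[0]=15 > arr[7]=6
(1, 2): arr[1]=19 > arr[2]=13
(1, 4): arr[1]=19 > arr[4]=4
(1, 5): arr[1]=19 > arr[5]=1
(1, 6): arr[1]=19 > arr[6]=7
(1, 7): arr[1]=19 > arr[7]=6
(2, 4): arr[2]=13 > arr[4]=4
(2, 5): arr[2]=13 > arr[5]=1
(2, 6): arr[2]=13 > arr[6]=7
(2, 7): arr[2]=13 > arr[7]=6
(3, 4): arr[3]=19 > arr[4]=4
(3, 5): arr[3]=19 > arr[5]=1
(3, 6): arr[3]=19 > arr[6]=7
(3, 7): arr[3]=19 > arr[7]=6
(4, 5): arr[4]=4 > arr[5]=1
(6, 7): arr[6]=7 > arr[7]=6

Total inversions: 20

The array has 20 inversion(s): (0,2), (0,4), (0,5), (0,6), (0,7), (1,2), (1,4), (1,5), (1,6), (1,7), (2,4), (2,5), (2,6), (2,7), (3,4), (3,5), (3,6), (3,7), (4,5), (6,7). Each pair (i,j) satisfies i < j and arr[i] > arr[j].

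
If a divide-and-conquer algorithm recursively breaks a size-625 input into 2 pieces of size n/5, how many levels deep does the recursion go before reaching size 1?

For divide and conquer with division factor 5:

Problem sizes at each level:
Level 0: 625
Level 1: 125
Level 2: 25
Level 3: 5
Level 4: 1

The root is level 0 and the size-1 base case is level 4 (the tree spans levels 0 through 4, i.e. 5 levels counting the root), so the depth is the number of divisions: log_5(625) = 4

The recursion tree depth is log_5(625) = 4. At each level, the problem size is divided by 5, so it takes 4 divisions to reduce to a base case of size 1. The algorithm makes 2 recursive calls at each level.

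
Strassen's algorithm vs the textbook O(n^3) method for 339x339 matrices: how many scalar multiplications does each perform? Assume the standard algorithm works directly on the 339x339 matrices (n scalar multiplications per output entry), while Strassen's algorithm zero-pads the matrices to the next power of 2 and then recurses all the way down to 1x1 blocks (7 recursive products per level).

Matrix multiplication for 339x339 matrices:

Strassen's algorithm requires power-of-2 dimensions. Pad 339x339 to 512x512 (next power of 2).

Standard algorithm: 339^3 = 38958219 multiplications
Strassen's algorithm: 7^(log2(512)) = 7^9 = 40353607 multiplications
Difference: 38958219 - 40353607 = -1395388 (Strassen uses MORE here due to padding overhead — for small or just-over-power-of-2 n, padding can outweigh the per-level savings)

Standard: 38958219 multiplications (339^3). Strassen: 40353607 multiplications (7^9, after padding to 512x512). Strassen reduces 8 recursive multiplications to 7 at each level.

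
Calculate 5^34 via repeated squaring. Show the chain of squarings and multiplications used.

Computing 5^34 by squaring (build up from 5^1; each line after the first costs one multiplication):

5^1 = 5
5^2 = (5^1)^2 = 5^2 = 25
5^4 = (5^2)^2 = 25^2 = 625
5^8 = (5^4)^2 = 625^2 = 390625
5^16 = (5^8)^2 = 390625^2 = 152587890625
5^17 = 5 * 5^16 = 5 * 152587890625 = 762939453125
5^34 = (5^17)^2 = 762939453125^2 = 582076609134674072265625

Result: 582076609134674072265625
Multiplications needed: 6 (6 lines after 5^1)

5^34 = 582076609134674072265625. Using exponentiation by squaring, this requires 6 multiplications. The key idea: if the exponent is even, square the half-power; if odd, multiply by the base once.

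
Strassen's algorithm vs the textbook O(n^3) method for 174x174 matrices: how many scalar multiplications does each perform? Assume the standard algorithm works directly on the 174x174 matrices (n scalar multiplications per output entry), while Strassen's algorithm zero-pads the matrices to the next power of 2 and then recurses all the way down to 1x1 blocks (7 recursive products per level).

Matrix multiplication for 174x174 matrices:

Strassen's algorithm requires power-of-2 dimensions. Pad 174x174 to 256x256 (next power of 2).

Standard algorithm: 174^3 = 5268024 multiplications
Strassen's algorithm: 7^(log2(256)) = 7^8 = 5764801 multiplications
Difference: 5268024 - 5764801 = -496777 (Strassen uses MORE here due to padding overhead — for small or just-over-power-of-2 n, padding can outweigh the per-level savings)

Standard: 5268024 multiplications (174^3). Strassen: 5764801 multiplications (7^8, after padding to 256x256). Strassen reduces 8 recursive multiplications to 7 at each level.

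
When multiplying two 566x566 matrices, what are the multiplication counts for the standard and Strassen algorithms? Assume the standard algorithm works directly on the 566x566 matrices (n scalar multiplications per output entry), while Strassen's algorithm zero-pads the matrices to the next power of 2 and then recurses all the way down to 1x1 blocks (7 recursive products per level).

Matrix multiplication for 566x566 matrices:

Strassen's algorithm requires power-of-2 dimensions. Pad 566x566 to 1024x1024 (next power of 2).

Standard algorithm: 566^3 = 181321496 multiplications
Strassen's algorithm: 7^(log2(1024)) = 7^10 = 282475249 multiplications
Difference: 181321496 - 282475249 = -101153753 (Strassen uses MORE here due to padding overhead — for small or just-over-power-of-2 n, padding can outweigh the per-level savings)

Standard: 181321496 multiplications (566^3). Strassen: 282475249 multiplications (7^10, after padding to 1024x1024). Strassen reduces 8 recursive multiplications to 7 at each level.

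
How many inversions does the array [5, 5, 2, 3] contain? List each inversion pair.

Finding inversions in [5, 5, 2, 3]:

(0, 2): arr[0]=5 > arr[2]=2
(0, 3): arr[0]=5 > arr[3]=3
(1, 2): arr[1]=5 > arr[2]=2
(1, 3): arr[1]=5 > arr[3]=3

Total inversions: 4

The array has 4 inversion(s): (0,2), (0,3), (1,2), (1,3). Each pair (i,j) satisfies i < j and arr[i] > arr[j].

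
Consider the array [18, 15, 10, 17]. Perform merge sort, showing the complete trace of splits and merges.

Merge sort trace:

Split: [18, 15, 10, 17] -> [18, 15] and [10, 17]
  Split: [18, 15] -> [18] and [15]
  Merge: [18] + [15] -> [15, 18]
  Split: [10, 17] -> [10] and [17]
  Merge: [10] + [17] -> [10, 17]
Merge: [15, 18] + [10, 17] -> [10, 15, 17, 18]

Final sorted array: [10, 15, 17, 18]

The merge sort proceeds by recursively splitting the array and merging sorted halves.
After all merges, the sorted array is [10, 15, 17, 18].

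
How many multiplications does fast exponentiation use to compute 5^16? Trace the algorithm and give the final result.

Computing 5^16 by squaring (build up from 5^1; each line after the first costs one multiplication):

5^1 = 5
5^2 = (5^1)^2 = 5^2 = 25
5^4 = (5^2)^2 = 25^2 = 625
5^8 = (5^4)^2 = 625^2 = 390625
5^16 = (5^8)^2 = 390625^2 = 152587890625

Result: 152587890625
Multiplications needed: 4 (4 lines after 5^1)

5^16 = 152587890625. Using exponentiation by squaring, this requires 4 multiplications. The key idea: if the exponent is even, square the half-power; if odd, multiply by the base once.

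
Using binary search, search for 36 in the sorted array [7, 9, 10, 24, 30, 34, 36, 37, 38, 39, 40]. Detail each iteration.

Binary search for 36 in [7, 9, 10, 24, 30, 34, 36, 37, 38, 39, 40]:

lo=0, hi=10, mid=5, arr[mid]=34 -> 34 < 36, search right half
lo=6, hi=10, mid=8, arr[mid]=38 -> 38 > 36, search left half
lo=6, hi=7, mid=6, arr[mid]=36 -> Found target at index 6!

Binary search finds 36 at index 6 after 3 comparisons. The search repeatedly halves the search space by comparing with the middle element.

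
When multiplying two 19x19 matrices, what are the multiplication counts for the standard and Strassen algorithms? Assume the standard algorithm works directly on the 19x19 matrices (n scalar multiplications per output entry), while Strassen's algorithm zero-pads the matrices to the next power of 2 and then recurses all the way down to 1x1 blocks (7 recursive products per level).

Matrix multiplication for 19x19 matrices:

Strassen's algorithm requires power-of-2 dimensions. Pad 19x19 to 32x32 (next power of 2).

Standard algorithm: 19^3 = 6859 multiplications
Strassen's algorithm: 7^(log2(32)) = 7^5 = 16807 multiplications
Difference: 6859 - 16807 = -9948 (Strassen uses MORE here due to padding overhead — for small or just-over-power-of-2 n, padding can outweigh the per-level savings)

Standard: 6859 multiplications (19^3). Strassen: 16807 multiplications (7^5, after padding to 32x32). Strassen reduces 8 recursive multiplications to 7 at each level.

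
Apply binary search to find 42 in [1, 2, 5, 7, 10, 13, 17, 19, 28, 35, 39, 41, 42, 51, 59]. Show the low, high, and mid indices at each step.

Binary search for 42 in [1, 2, 5, 7, 10, 13, 17, 19, 28, 35, 39, 41, 42, 51, 59]:

lo=0, hi=14, mid=7, arr[mid]=19 -> 19 < 42, search right half
lo=8, hi=14, mid=11, arr[mid]=41 -> 41 < 42, search right half
lo=12, hi=14, mid=13, arr[mid]=51 -> 51 > 42, search left half
lo=12, hi=12, mid=12, arr[mid]=42 -> Found target at index 12!

Binary search finds 42 at index 12 after 4 comparisons. The search repeatedly halves the search space by comparing with the middle element.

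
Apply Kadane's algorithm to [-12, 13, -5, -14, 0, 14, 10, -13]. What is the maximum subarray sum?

Using Kadane's algorithm on [-12, 13, -5, -14, 0, 14, 10, -13]:

Scanning through the array:
Position 1 (value 13): max_ending_here = 13, max_so_far = 13
Position 2 (value -5): max_ending_here = 8, max_so_far = 13
Position 3 (value -14): max_ending_here = -6, max_so_far = 13
Position 4 (value 0): max_ending_here = 0, max_so_far = 13
Position 5 (value 14): max_ending_here = 14, max_so_far = 14
Position 6 (value 10): max_ending_here = 24, max_so_far = 24
Position 7 (value -13): max_ending_here = 11, max_so_far = 24

Maximum subarray: [0, 14, 10]
Maximum sum: 24

The maximum subarray is [0, 14, 10] with sum 24. This subarray runs from index 4 to index 6.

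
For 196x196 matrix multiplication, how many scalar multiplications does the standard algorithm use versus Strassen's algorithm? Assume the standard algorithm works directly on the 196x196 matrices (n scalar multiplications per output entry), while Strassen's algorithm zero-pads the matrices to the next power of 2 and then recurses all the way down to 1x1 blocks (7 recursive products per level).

Matrix multiplication for 196x196 matrices:

Strassen's algorithm requires power-of-2 dimensions. Pad 196x196 to 256x256 (next power of 2).

Standard algorithm: 196^3 = 7529536 multiplications
Strassen's algorithm: 7^(log2(256)) = 7^8 = 5764801 multiplications
Savings: 7529536 - 5764801 = 1764735 multiplications

Standard: 7529536 multiplications (196^3). Strassen: 5764801 multiplications (7^8, after padding to 256x256). Strassen reduces 8 recursive multiplications to 7 at each level.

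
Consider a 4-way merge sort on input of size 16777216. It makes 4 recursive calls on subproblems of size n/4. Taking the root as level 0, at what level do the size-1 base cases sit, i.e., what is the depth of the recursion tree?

For divide and conquer with division factor 4:

Problem sizes at each level:
Level 0: 16777216
Level 1: 4194304
Level 2: 1048576
Level 3: 262144
Level 4: 65536
Level 5: 16384
Level 6: 4096
Level 7: 1024
Level 8: 256
Level 9: 64
Level 10: 16
Level 11: 4
Level 12: 1

The root is level 0 and the size-1 base case is level 12 (the tree spans levels 0 through 12, i.e. 13 levels counting the root), so the depth is the number of divisions: log_4(16777216) = 12

The recursion tree depth is log_4(16777216) = 12. At each level, the problem size is divided by 4, so it takes 12 divisions to reduce to a base case of size 1. The algorithm makes 4 recursive calls at each level.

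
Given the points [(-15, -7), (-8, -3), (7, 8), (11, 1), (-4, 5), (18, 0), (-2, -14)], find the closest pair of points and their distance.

Computing all pairwise distances among 7 points:

d((-15, -7), (-8, -3)) = 8.0623
d((-15, -7), (7, 8)) = 26.6271
d((-15, -7), (11, 1)) = 27.2029
d((-15, -7), (-4, 5)) = 16.2788
d((-15, -7), (18, 0)) = 33.7343
d((-15, -7), (-2, -14)) = 14.7648
d((-8, -3), (7, 8)) = 18.6011
d((-8, -3), (11, 1)) = 19.4165
d((-8, -3), (-4, 5)) = 8.9443
d((-8, -3), (18, 0)) = 26.1725
d((-8, -3), (-2, -14)) = 12.53
d((7, 8), (11, 1)) = 8.0623
d((7, 8), (-4, 5)) = 11.4018
d((7, 8), (18, 0)) = 13.6015
d((7, 8), (-2, -14)) = 23.7697
d((11, 1), (-4, 5)) = 15.5242
d((11, 1), (18, 0)) = 7.0711 <-- minimum
d((11, 1), (-2, -14)) = 19.8494
d((-4, 5), (18, 0)) = 22.561
d((-4, 5), (-2, -14)) = 19.105
d((18, 0), (-2, -14)) = 24.4131

Closest pair: (11, 1) and (18, 0) with distance 7.0711

The closest pair is (11, 1) and (18, 0) with Euclidean distance 7.0711. For 7 points, brute-force pairwise comparison is shown above. For large n, the divide-and-conquer algorithm (sort by x, recurse on halves, check the dividing strip) achieves O(n log n).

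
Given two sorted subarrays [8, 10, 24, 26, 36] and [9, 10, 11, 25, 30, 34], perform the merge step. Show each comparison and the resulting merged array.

Merging process:

Compare 8 vs 9: take 8 from left. Merged: [8]
Compare 10 vs 9: take 9 from right. Merged: [8, 9]
Compare 10 vs 10: take 10 from left. Merged: [8, 9, 10]
Compare 24 vs 10: take 10 from right. Merged: [8, 9, 10, 10]
Compare 24 vs 11: take 11 from right. Merged: [8, 9, 10, 10, 11]
Compare 24 vs 25: take 24 from left. Merged: [8, 9, 10, 10, 11, 24]
Compare 26 vs 25: take 25 from right. Merged: [8, 9, 10, 10, 11, 24, 25]
Compare 26 vs 30: take 26 from left. Merged: [8, 9, 10, 10, 11, 24, 25, 26]
Compare 36 vs 30: take 30 from right. Merged: [8, 9, 10, 10, 11, 24, 25, 26, 30]
Compare 36 vs 34: take 34 from right. Merged: [8, 9, 10, 10, 11, 24, 25, 26, 30, 34]
Append remaining from left: [36]. Merged: [8, 9, 10, 10, 11, 24, 25, 26, 30, 34, 36]

Final merged array: [8, 9, 10, 10, 11, 24, 25, 26, 30, 34, 36]
Total comparisons: 10

The merged array is [8, 9, 10, 10, 11, 24, 25, 26, 30, 34, 36], requiring 10 comparisons. The merge step runs in O(n) time where n is the total number of elements.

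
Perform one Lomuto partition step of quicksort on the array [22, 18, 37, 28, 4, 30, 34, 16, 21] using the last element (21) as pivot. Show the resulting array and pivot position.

Lomuto partition with pivot = 21:

Initial array: [22, 18, 37, 28, 4, 30, 34, 16, 21]

arr[0]=22 > 21: no swap
arr[1]=18 <= 21: swap with position 0, array becomes [18, 22, 37, 28, 4, 30, 34, 16, 21]
arr[2]=37 > 21: no swap
arr[3]=28 > 21: no swap
arr[4]=4 <= 21: swap with position 1, array becomes [18, 4, 37, 28, 22, 30, 34, 16, 21]
arr[5]=30 > 21: no swap
arr[6]=34 > 21: no swap
arr[7]=16 <= 21: swap with position 2, array becomes [18, 4, 16, 28, 22, 30, 34, 37, 21]

Place pivot at position 3: [18, 4, 16, 21, 22, 30, 34, 37, 28]
Pivot position: 3

After partitioning with pivot 21, the array becomes [18, 4, 16, 21, 22, 30, 34, 37, 28]. The pivot is placed at index 3. All elements to the left of the pivot are <= 21, and all elements to the right are > 21.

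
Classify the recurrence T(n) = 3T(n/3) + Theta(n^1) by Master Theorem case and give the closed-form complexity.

Master Theorem for T(n) = 3T(n/3) + O(n^1):

a = 3, b = 3, c = 1
log_b(a) = log_3(3) = 1.0000

Case 2: c = 1 = log_3(3) = 1.0000
T(n) = O(n^1 log n) = O(n log n)

For T(n) = 3T(n/3) + O(n^1): log_3(3) = 1.0000. This is Case 2 of the Master Theorem (c = log_b(a), equal work at all levels), giving O(n log n).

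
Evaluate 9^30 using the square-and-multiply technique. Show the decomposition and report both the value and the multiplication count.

Computing 9^30 by squaring (build up from 9^1; each line after the first costs one multiplication):

9^1 = 9
9^2 = (9^1)^2 = 9^2 = 81
9^3 = 9 * 9^2 = 9 * 81 = 729
9^6 = (9^3)^2 = 729^2 = 531441
9^7 = 9 * 9^6 = 9 * 531441 = 4782969
9^14 = (9^7)^2 = 4782969^2 = 22876792454961
9^15 = 9 * 9^14 = 9 * 22876792454961 = 205891132094649
9^30 = (9^15)^2 = 205891132094649^2 = 42391158275216203514294433201

Result: 42391158275216203514294433201
Multiplications needed: 7 (7 lines after 9^1)

9^30 = 42391158275216203514294433201. Using exponentiation by squaring, this requires 7 multiplications. The key idea: if the exponent is even, square the half-power; if odd, multiply by the base once.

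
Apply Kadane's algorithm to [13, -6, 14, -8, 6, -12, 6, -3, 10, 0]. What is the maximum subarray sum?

Using Kadane's algorithm on [13, -6, 14, -8, 6, -12, 6, -3, 10, 0]:

Scanning through the array:
Position 1 (value -6): max_ending_here = 7, max_so_far = 13
Position 2 (value 14): max_ending_here = 21, max_so_far = 21
Position 3 (value -8): max_ending_here = 13, max_so_far = 21
Position 4 (value 6): max_ending_here = 19, max_so_far = 21
Position 5 (value -12): max_ending_here = 7, max_so_far = 21
Position 6 (value 6): max_ending_here = 13, max_so_far = 21
Position 7 (value -3): max_ending_here = 10, max_so_far = 21
Position 8 (value 10): max_ending_here = 20, max_so_far = 21
Position 9 (value 0): max_ending_here = 20, max_so_far = 21

Maximum subarray: [13, -6, 14]
Maximum sum: 21

The maximum subarray is [13, -6, 14] with sum 21. This subarray runs from index 0 to index 2.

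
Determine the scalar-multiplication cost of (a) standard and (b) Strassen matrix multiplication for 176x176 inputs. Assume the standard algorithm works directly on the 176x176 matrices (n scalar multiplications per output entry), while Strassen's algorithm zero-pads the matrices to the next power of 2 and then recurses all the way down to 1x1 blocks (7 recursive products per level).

Matrix multiplication for 176x176 matrices:

Strassen's algorithm requires power-of-2 dimensions. Pad 176x176 to 256x256 (next power of 2).

Standard algorithm: 176^3 = 5451776 multiplications
Strassen's algorithm: 7^(log2(256)) = 7^8 = 5764801 multiplications
Difference: 5451776 - 5764801 = -313025 (Strassen uses MORE here due to padding overhead — for small or just-over-power-of-2 n, padding can outweigh the per-level savings)

Standard: 5451776 multiplications (176^3). Strassen: 5764801 multiplications (7^8, after padding to 256x256). Strassen reduces 8 recursive multiplications to 7 at each level.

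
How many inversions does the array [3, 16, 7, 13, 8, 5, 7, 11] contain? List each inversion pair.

Finding inversions in [3, 16, 7, 13, 8, 5, 7, 11]:

(1, 2): arr[1]=16 > arr[2]=7
(1, 3): arr[1]=16 > arr[3]=13
(1, 4): arr[1]=16 > arr[4]=8
(1, 5): arr[1]=16 > arr[5]=5
(1, 6): arr[1]=16 > arr[6]=7
(1, 7): arr[1]=16 > arr[7]=11
(2, 5): arr[2]=7 > arr[5]=5
(3, 4): arr[3]=13 > arr[4]=8
(3, 5): arr[3]=13 > arr[5]=5
(3, 6): arr[3]=13 > arr[6]=7
(3, 7): arr[3]=13 > arr[7]=11
(4, 5): arr[4]=8 > arr[5]=5
(4, 6): arr[4]=8 > arr[6]=7

Total inversions: 13

The array has 13 inversion(s): (1,2), (1,3), (1,4), (1,5), (1,6), (1,7), (2,5), (3,4), (3,5), (3,6), (3,7), (4,5), (4,6). Each pair (i,j) satisfies i < j and arr[i] > arr[j].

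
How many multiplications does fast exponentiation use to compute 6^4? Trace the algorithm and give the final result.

Computing 6^4 by squaring (build up from 6^1; each line after the first costs one multiplication):

6^1 = 6
6^2 = (6^1)^2 = 6^2 = 36
6^4 = (6^2)^2 = 36^2 = 1296

Result: 1296
Multiplications needed: 2 (2 lines after 6^1)

6^4 = 1296. Using exponentiation by squaring, this requires 2 multiplications. The key idea: if the exponent is even, square the half-power; if odd, multiply by the base once.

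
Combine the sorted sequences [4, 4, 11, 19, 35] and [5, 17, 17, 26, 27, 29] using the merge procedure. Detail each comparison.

Merging process:

Compare 4 vs 5: take 4 from left. Merged: [4]
Compare 4 vs 5: take 4 from left. Merged: [4, 4]
Compare 11 vs 5: take 5 from right. Merged: [4, 4, 5]
Compare 11 vs 17: take 11 from left. Merged: [4, 4, 5, 11]
Compare 19 vs 17: take 17 from right. Merged: [4, 4, 5, 11, 17]
Compare 19 vs 17: take 17 from right. Merged: [4, 4, 5, 11, 17, 17]
Compare 19 vs 26: take 19 from left. Merged: [4, 4, 5, 11, 17, 17, 19]
Compare 35 vs 26: take 26 from right. Merged: [4, 4, 5, 11, 17, 17, 19, 26]
Compare 35 vs 27: take 27 from right. Merged: [4, 4, 5, 11, 17, 17, 19, 26, 27]
Compare 35 vs 29: take 29 from right. Merged: [4, 4, 5, 11, 17, 17, 19, 26, 27, 29]
Append remaining from left: [35]. Merged: [4, 4, 5, 11, 17, 17, 19, 26, 27, 29, 35]

Final merged array: [4, 4, 5, 11, 17, 17, 19, 26, 27, 29, 35]
Total comparisons: 10

The merged array is [4, 4, 5, 11, 17, 17, 19, 26, 27, 29, 35], requiring 10 comparisons. The merge step runs in O(n) time where n is the total number of elements.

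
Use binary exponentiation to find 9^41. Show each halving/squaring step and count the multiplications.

Computing 9^41 by squaring (build up from 9^1; each line after the first costs one multiplication):

9^1 = 9
9^2 = (9^1)^2 = 9^2 = 81
9^4 = (9^2)^2 = 81^2 = 6561
9^5 = 9 * 9^4 = 9 * 6561 = 59049
9^10 = (9^5)^2 = 59049^2 = 3486784401
9^20 = (9^10)^2 = 3486784401^2 = 12157665459056928801
9^40 = (9^20)^2 = 12157665459056928801^2 = 147808829414345923316083210206383297601
9^41 = 9 * 9^40 = 9 * 147808829414345923316083210206383297601 = 1330279464729113309844748891857449678409

Result: 1330279464729113309844748891857449678409
Multiplications needed: 7 (7 lines after 9^1)

9^41 = 1330279464729113309844748891857449678409. Using exponentiation by squaring, this requires 7 multiplications. The key idea: if the exponent is even, square the half-power; if odd, multiply by the base once.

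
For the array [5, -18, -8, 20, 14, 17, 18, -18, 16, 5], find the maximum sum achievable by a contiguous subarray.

Using Kadane's algorithm on [5, -18, -8, 20, 14, 17, 18, -18, 16, 5]:

Scanning through the array:
Position 1 (value -18): max_ending_here = -13, max_so_far = 5
Position 2 (value -8): max_ending_here = -8, max_so_far = 5
Position 3 (value 20): max_ending_here = 20, max_so_far = 20
Position 4 (value 14): max_ending_here = 34, max_so_far = 34
Position 5 (value 17): max_ending_here = 51, max_so_far = 51
Position 6 (value 18): max_ending_here = 69, max_so_far = 69
Position 7 (value -18): max_ending_here = 51, max_so_far = 69
Position 8 (value 16): max_ending_here = 67, max_so_far = 69
Position 9 (value 5): max_ending_here = 72, max_so_far = 72

Maximum subarray: [20, 14, 17, 18, -18, 16, 5]
Maximum sum: 72

The maximum subarray is [20, 14, 17, 18, -18, 16, 5] with sum 72. This subarray runs from index 3 to index 9.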